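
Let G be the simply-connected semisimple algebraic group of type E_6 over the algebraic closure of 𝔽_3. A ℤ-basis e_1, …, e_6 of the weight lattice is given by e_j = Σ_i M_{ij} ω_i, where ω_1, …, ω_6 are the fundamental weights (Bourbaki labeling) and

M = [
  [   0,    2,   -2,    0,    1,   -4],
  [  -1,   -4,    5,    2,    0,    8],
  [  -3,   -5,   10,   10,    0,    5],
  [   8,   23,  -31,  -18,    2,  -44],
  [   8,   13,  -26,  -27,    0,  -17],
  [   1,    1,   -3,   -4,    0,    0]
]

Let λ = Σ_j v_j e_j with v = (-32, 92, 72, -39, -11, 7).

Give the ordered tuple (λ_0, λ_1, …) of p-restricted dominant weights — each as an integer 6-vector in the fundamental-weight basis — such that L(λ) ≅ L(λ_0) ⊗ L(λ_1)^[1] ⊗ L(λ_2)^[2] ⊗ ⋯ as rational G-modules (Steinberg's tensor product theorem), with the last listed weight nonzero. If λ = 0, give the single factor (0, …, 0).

((1, 2, 1, 0, 2, 0),)

Compute c_i = Σ_j M_{ij} v_j with v = (-32, 92, 72, -39, -11, 7):
  c_1 = (0)·(-32) + (2)·(92) + (-2)·(72) + (0)·(-39) + (1)·(-11) + (-4)·(7) = 1
  c_2 = (-1)·(-32) + (-4)·(92) + (5)·(72) + (2)·(-39) + (0)·(-11) + (8)·(7) = 2
  c_3 = (-3)·(-32) + (-5)·(92) + (10)·(72) + (10)·(-39) + (0)·(-11) + (5)·(7) = 1
  c_4 = (8)·(-32) + (23)·(92) + (-31)·(72) + (-18)·(-39) + (2)·(-11) + (-44)·(7) = 0
  c_5 = (8)·(-32) + (13)·(92) + (-26)·(72) + (-27)·(-39) + (0)·(-11) + (-17)·(7) = 2
  c_6 = (1)·(-32) + (1)·(92) + (-3)·(72) + (-4)·(-39) + (0)·(-11) + (0)·(7) = 0
p = 3; digits c_i = Σ_j d_{ij}·3^j, 0 ≤ d_{ij} < 3:
  c_1 = 1 = 1·3^0
  c_2 = 2 = 2·3^0
  c_3 = 1 = 1·3^0
  c_4 = 0
  c_5 = 2 = 2·3^0
  c_6 = 0
p-restricted factor λ_0 = (1, 2, 1, 0, 2, 0)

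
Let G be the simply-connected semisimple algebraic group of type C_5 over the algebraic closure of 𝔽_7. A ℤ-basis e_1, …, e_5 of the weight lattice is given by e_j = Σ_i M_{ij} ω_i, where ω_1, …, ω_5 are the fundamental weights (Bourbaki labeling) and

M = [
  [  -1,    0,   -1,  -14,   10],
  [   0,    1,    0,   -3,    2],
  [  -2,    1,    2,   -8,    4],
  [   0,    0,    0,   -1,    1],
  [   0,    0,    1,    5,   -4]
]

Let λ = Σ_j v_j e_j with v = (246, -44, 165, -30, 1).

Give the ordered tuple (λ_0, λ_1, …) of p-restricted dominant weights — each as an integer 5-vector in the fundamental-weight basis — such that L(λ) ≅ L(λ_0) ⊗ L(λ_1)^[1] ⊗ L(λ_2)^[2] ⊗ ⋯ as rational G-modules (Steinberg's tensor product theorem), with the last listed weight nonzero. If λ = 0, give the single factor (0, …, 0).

((5, 6, 3, 3, 4), (2, 6, 5, 4, 1))

ω-coordinates c = M·v, v = (246, -44, 165, -30, 1):
  c_1 = (-1)·(246) + (0)·(-44) + (-1)·(165) + (-14)·(-30) + (10)·(1) = 19
  c_2 = (0)·(246) + (1)·(-44) + (0)·(165) + (-3)·(-30) + (2)·(1) = 48
  c_3 = (-2)·(246) + (1)·(-44) + (2)·(165) + (-8)·(-30) + (4)·(1) = 38
  c_4 = (0)·(246) + (0)·(-44) + (0)·(165) + (-1)·(-30) + (1)·(1) = 31
  c_5 = (0)·(246) + (0)·(-44) + (1)·(165) + (5)·(-30) + (-4)·(1) = 11
Expand coordinatewise in base 7:
  c_1 = 19 = 5·7^0 + 2·7^1
  c_2 = 48 = 6·7^0 + 6·7^1
  c_3 = 38 = 3·7^0 + 5·7^1
  c_4 = 31 = 3·7^0 + 4·7^1
  c_5 = 11 = 4·7^0 + 1·7^1
p-restricted factor λ_0 = (5, 6, 3, 3, 4)
p-restricted factor λ_1 = (2, 6, 5, 4, 1)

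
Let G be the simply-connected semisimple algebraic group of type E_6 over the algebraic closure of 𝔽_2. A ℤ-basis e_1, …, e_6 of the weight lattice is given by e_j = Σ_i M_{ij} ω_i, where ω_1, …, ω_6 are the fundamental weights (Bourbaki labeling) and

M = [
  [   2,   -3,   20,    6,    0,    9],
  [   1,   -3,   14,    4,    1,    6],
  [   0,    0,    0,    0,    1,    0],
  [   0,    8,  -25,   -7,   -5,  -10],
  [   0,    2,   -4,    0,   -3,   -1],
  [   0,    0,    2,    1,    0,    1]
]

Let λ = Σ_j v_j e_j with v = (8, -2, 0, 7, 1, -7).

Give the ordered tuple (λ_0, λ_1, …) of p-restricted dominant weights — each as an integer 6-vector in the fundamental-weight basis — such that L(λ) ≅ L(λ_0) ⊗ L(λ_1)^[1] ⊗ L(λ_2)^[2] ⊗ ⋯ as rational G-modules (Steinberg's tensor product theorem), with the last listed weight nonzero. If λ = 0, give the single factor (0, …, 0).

((1, 1, 1, 0, 0, 0),)

Change of basis e → ω: c = M·v where v = (8, -2, 0, 7, 1, -7):
  c_1 = (2)·(8) + (-3)·(-2) + (20)·(0) + (6)·(7) + (0)·(1) + (9)·(-7) = 1
  c_2 = (1)·(8) + (-3)·(-2) + (14)·(0) + (4)·(7) + (1)·(1) + (6)·(-7) = 1
  c_3 = (0)·(8) + (0)·(-2) + (0)·(0) + (0)·(7) + (1)·(1) + (0)·(-7) = 1
  c_4 = (0)·(8) + (8)·(-2) + (-25)·(0) + (-7)·(7) + (-5)·(1) + (-10)·(-7) = 0
  c_5 = (0)·(8) + (2)·(-2) + (-4)·(0) + (0)·(7) + (-3)·(1) + (-1)·(-7) = 0
  c_6 = (0)·(8) + (0)·(-2) + (2)·(0) + (1)·(7) + (0)·(1) + (1)·(-7) = 0
p = 2; digits c_i = Σ_j d_{ij}·2^j, 0 ≤ d_{ij} < 2:
  c_1 = 1 = 1·2^0
  c_2 = 1 = 1·2^0
  c_3 = 1 = 1·2^0
  c_4 = 0
  c_5 = 0
  c_6 = 0
p-restricted factor λ_0 = (1, 1, 1, 0, 0, 0)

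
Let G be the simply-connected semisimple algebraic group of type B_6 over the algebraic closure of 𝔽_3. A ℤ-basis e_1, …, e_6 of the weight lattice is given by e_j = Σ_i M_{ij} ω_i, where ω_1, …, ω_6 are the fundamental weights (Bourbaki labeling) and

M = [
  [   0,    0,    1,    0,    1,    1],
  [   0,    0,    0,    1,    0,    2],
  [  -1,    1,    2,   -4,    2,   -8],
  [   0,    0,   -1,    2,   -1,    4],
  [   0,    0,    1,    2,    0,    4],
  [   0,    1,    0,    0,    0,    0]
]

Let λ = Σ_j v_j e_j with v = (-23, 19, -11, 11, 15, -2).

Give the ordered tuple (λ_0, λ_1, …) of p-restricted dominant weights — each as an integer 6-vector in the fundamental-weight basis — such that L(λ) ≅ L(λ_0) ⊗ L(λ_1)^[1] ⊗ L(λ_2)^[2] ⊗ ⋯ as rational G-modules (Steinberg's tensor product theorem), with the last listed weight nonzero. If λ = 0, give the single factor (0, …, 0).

((2, 1, 1, 1, 0, 1), (0, 2, 1, 0, 1, 0), (0, 0, 2, 1, 0, 2))

In the fundamental-weight basis, λ has coordinates c = M·v (v = (-23, 19, -11, 11, 15, -2)):
  c_1 = (0)·(-23) + 0·19 + (1)·(-11) + 0·11 + 1·15 + (1)·(-2) = 2
  c_2 = (0)·(-23) + 0·19 + (0)·(-11) + 1·11 + 0·15 + (2)·(-2) = 7
  c_3 = (-1)·(-23) + 1·19 + (2)·(-11) + (-4)·(11) + 2·15 + (-8)·(-2) = 22
  c_4 = (0)·(-23) + 0·19 + (-1)·(-11) + 2·11 + (-1)·(15) + (4)·(-2) = 10
  c_5 = (0)·(-23) + 0·19 + (1)·(-11) + 2·11 + 0·15 + (4)·(-2) = 3
  c_6 = (0)·(-23) + 1·19 + (0)·(-11) + 0·11 + 0·15 + (0)·(-2) = 19
Expand coordinatewise in base 3:
  c_1 = 2 = 2·3^0
  c_2 = 7 = 1·3^0 + 2·3^1
  c_3 = 22 = 1·3^0 + 1·3^1 + 2·3^2
  c_4 = 10 = 1·3^0 + 0·3^1 + 1·3^2
  c_5 = 3 = 0·3^0 + 1·3^1
  c_6 = 19 = 1·3^0 + 0·3^1 + 2·3^2
p-restricted factor λ_0 = (2, 1, 1, 1, 0, 1)
p-restricted factor λ_1 = (0, 2, 1, 0, 1, 0)
p-restricted factor λ_2 = (0, 0, 2, 1, 0, 2)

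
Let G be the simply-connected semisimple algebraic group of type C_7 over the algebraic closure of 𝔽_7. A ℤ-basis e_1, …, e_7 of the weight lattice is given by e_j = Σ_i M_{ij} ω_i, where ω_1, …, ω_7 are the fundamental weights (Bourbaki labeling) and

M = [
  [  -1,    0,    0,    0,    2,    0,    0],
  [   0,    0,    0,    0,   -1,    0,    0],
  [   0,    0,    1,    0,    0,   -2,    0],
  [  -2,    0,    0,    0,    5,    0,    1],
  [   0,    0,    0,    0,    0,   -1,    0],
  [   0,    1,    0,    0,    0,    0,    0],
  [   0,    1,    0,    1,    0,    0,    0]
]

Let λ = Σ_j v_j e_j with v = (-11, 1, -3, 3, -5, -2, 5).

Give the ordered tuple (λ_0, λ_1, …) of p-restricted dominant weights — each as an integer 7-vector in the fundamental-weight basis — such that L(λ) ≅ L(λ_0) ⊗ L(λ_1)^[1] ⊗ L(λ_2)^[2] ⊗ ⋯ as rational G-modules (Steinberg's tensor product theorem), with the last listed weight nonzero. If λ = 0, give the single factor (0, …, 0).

((1, 5, 1, 2, 2, 1, 4),)

Converting to the ω-basis (c_i = row i of M dotted with v = (-11, 1, -3, 3, -5, -2, 5)):
  c_1 = (-1)·(-11) + 0·1 + (0)·(-3) + 0·3 + (2)·(-5) + (0)·(-2) + 0·5 = 1
  c_2 = (0)·(-11) + 0·1 + (0)·(-3) + 0·3 + (-1)·(-5) + (0)·(-2) + 0·5 = 5
  c_3 = (0)·(-11) + 0·1 + (1)·(-3) + 0·3 + (0)·(-5) + (-2)·(-2) + 0·5 = 1
  c_4 = (-2)·(-11) + 0·1 + (0)·(-3) + 0·3 + (5)·(-5) + (0)·(-2) + 1·5 = 2
  c_5 = (0)·(-11) + 0·1 + (0)·(-3) + 0·3 + (0)·(-5) + (-1)·(-2) + 0·5 = 2
  c_6 = (0)·(-11) + 1·1 + (0)·(-3) + 0·3 + (0)·(-5) + (0)·(-2) + 0·5 = 1
  c_7 = (0)·(-11) + 1·1 + (0)·(-3) + 1·3 + (0)·(-5) + (0)·(-2) + 0·5 = 4
Writing each c_i in base p = 7:
  c_1 = 1 = 1·7^0
  c_2 = 5 = 5·7^0
  c_3 = 1 = 1·7^0
  c_4 = 2 = 2·7^0
  c_5 = 2 = 2·7^0
  c_6 = 1 = 1·7^0
  c_7 = 4 = 4·7^0
λ_0 = (1, 5, 1, 2, 2, 1, 4)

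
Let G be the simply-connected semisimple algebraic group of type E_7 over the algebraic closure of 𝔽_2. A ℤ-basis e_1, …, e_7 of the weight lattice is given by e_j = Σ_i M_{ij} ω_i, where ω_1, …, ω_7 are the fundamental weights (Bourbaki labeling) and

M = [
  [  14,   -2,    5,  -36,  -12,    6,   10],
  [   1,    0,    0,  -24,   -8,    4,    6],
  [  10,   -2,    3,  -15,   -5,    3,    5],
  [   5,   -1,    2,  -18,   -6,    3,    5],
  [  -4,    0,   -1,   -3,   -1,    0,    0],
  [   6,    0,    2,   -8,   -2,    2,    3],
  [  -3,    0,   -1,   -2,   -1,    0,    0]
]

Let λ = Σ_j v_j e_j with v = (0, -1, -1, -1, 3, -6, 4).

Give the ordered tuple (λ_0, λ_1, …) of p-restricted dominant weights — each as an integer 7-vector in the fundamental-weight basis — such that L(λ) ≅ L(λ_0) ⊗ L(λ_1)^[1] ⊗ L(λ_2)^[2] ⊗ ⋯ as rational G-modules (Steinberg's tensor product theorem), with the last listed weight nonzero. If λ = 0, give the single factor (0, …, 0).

((1, 0, 1, 1, 1, 0, 0),)

In the fundamental-weight basis, λ has coordinates c = M·v (v = (0, -1, -1, -1, 3, -6, 4)):
  c_1 = (14)·(0) + (-2)·(-1) + (5)·(-1) + (-36)·(-1) + (-12)·(3) + (6)·(-6) + (10)·(4) = 1
  c_2 = (1)·(0) + (0)·(-1) + (0)·(-1) + (-24)·(-1) + (-8)·(3) + (4)·(-6) + (6)·(4) = 0
  c_3 = (10)·(0) + (-2)·(-1) + (3)·(-1) + (-15)·(-1) + (-5)·(3) + (3)·(-6) + (5)·(4) = 1
  c_4 = (5)·(0) + (-1)·(-1) + (2)·(-1) + (-18)·(-1) + (-6)·(3) + (3)·(-6) + (5)·(4) = 1
  c_5 = (-4)·(0) + (0)·(-1) + (-1)·(-1) + (-3)·(-1) + (-1)·(3) + (0)·(-6) + (0)·(4) = 1
  c_6 = (6)·(0) + (0)·(-1) + (2)·(-1) + (-8)·(-1) + (-2)·(3) + (2)·(-6) + (3)·(4) = 0
  c_7 = (-3)·(0) + (0)·(-1) + (-1)·(-1) + (-2)·(-1) + (-1)·(3) + (0)·(-6) + (0)·(4) = 0
Expand coordinatewise in base 2:
  c_1 = 1 = 1·2^0
  c_2 = 0
  c_3 = 1 = 1·2^0
  c_4 = 1 = 1·2^0
  c_5 = 1 = 1·2^0
  c_6 = 0
  c_7 = 0
λ_0 = (1, 0, 1, 1, 1, 0, 0)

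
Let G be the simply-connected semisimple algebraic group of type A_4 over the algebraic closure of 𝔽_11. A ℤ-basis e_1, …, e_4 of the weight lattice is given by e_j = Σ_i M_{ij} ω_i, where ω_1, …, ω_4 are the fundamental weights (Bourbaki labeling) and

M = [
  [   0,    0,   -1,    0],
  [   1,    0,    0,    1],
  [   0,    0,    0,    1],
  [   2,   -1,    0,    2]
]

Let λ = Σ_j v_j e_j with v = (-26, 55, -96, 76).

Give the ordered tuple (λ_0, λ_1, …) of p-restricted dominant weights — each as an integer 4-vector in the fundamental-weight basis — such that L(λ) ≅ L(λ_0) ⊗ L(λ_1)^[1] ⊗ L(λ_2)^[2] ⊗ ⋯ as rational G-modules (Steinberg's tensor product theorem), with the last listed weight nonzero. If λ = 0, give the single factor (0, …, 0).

((8, 6, 10, 1), (8, 4, 6, 4))

ω-coordinates c = M·v, v = (-26, 55, -96, 76):
  c_1 = (0)·(-26) + 0·55 + (-1)·(-96) + 0·76 = 96
  c_2 = (1)·(-26) + 0·55 + (0)·(-96) + 1·76 = 50
  c_3 = (0)·(-26) + 0·55 + (0)·(-96) + 1·76 = 76
  c_4 = (2)·(-26) + (-1)·(55) + (0)·(-96) + 2·76 = 45
Expand coordinatewise in base 11:
  c_1 = 96 = 8·11^0 + 8·11^1
  c_2 = 50 = 6·11^0 + 4·11^1
  c_3 = 76 = 10·11^0 + 6·11^1
  c_4 = 45 = 1·11^0 + 4·11^1
λ_0 = (8, 6, 10, 1)
λ_1 = (8, 4, 6, 4)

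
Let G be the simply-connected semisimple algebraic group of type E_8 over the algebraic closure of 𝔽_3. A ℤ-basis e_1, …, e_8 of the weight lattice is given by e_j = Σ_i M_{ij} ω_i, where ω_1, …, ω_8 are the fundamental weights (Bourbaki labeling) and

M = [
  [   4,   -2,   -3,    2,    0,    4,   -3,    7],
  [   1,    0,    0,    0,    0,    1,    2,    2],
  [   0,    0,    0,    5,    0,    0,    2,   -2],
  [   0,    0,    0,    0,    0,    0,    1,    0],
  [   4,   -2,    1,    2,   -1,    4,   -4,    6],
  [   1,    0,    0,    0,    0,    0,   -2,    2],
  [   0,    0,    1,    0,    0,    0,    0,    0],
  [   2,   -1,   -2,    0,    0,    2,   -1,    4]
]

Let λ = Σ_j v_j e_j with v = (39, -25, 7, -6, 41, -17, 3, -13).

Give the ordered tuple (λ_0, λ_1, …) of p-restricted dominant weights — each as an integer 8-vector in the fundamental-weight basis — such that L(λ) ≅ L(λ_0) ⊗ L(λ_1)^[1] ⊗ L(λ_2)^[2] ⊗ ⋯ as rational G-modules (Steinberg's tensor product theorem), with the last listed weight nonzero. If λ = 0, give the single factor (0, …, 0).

Compute c_i = Σ_j M_{ij} v_j with v = (39, -25, 7, -6, 41, -17, 3, -13):
  c_1 = (4)·(39) + (-2)·(-25) + (-3)·(7) + (2)·(-6) + (0)·(41) + (4)·(-17) + (-3)·(3) + (7)·(-13) = 5
  c_2 = (1)·(39) + (0)·(-25) + (0)·(7) + (0)·(-6) + (0)·(41) + (1)·(-17) + (2)·(3) + (2)·(-13) = 2
  c_3 = (0)·(39) + (0)·(-25) + (0)·(7) + (5)·(-6) + (0)·(41) + (0)·(-17) + (2)·(3) + (-2)·(-13) = 2
  c_4 = (0)·(39) + (0)·(-25) + (0)·(7) + (0)·(-6) + (0)·(41) + (0)·(-17) + (1)·(3) + (0)·(-13) = 3
  c_5 = (4)·(39) + (-2)·(-25) + (1)·(7) + (2)·(-6) + (-1)·(41) + (4)·(-17) + (-4)·(3) + (6)·(-13) = 2
  c_6 = (1)·(39) + (0)·(-25) + (0)·(7) + (0)·(-6) + (0)·(41) + (0)·(-17) + (-2)·(3) + (2)·(-13) = 7
  c_7 = (0)·(39) + (0)·(-25) + (1)·(7) + (0)·(-6) + (0)·(41) + (0)·(-17) + (0)·(3) + (0)·(-13) = 7
  c_8 = (2)·(39) + (-1)·(-25) + (-2)·(7) + (0)·(-6) + (0)·(41) + (2)·(-17) + (-1)·(3) + (4)·(-13) = 0
Writing each c_i in base p = 3:
  c_1 = 5 = 2·3^0 + 1·3^1
  c_2 = 2 = 2·3^0
  c_3 = 2 = 2·3^0
  c_4 = 3 = 0·3^0 + 1·3^1
  c_5 = 2 = 2·3^0
  c_6 = 7 = 1·3^0 + 2·3^1
  c_7 = 7 = 1·3^0 + 2·3^1
  c_8 = 0
λ_0 = (2, 2, 2, 0, 2, 1, 1, 0)
λ_1 = (1, 0, 0, 1, 0, 2, 2, 0)

((2, 2, 2, 0, 2, 1, 1, 0), (1, 0, 0, 1, 0, 2, 2, 0))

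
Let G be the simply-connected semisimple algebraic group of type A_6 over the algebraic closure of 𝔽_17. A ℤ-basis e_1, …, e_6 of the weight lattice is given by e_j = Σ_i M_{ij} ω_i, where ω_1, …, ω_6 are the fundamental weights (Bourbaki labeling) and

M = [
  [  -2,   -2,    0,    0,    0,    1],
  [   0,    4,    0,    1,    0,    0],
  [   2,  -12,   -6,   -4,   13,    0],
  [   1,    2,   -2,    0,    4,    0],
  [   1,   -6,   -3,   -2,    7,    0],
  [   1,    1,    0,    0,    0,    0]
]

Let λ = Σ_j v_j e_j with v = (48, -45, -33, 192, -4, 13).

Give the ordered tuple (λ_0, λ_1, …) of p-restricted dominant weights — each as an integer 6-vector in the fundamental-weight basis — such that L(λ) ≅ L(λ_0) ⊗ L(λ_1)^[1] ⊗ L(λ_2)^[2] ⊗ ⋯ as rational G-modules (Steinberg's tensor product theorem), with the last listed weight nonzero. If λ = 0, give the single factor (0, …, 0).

Change of basis e → ω: c = M·v where v = (48, -45, -33, 192, -4, 13):
  c_1 = (-2)·(48) + (-2)·(-45) + (0)·(-33) + 0·192 + (0)·(-4) + 1·13 = 7
  c_2 = 0·48 + (4)·(-45) + (0)·(-33) + 1·192 + (0)·(-4) + 0·13 = 12
  c_3 = 2·48 + (-12)·(-45) + (-6)·(-33) + (-4)·(192) + (13)·(-4) + 0·13 = 14
  c_4 = 1·48 + (2)·(-45) + (-2)·(-33) + 0·192 + (4)·(-4) + 0·13 = 8
  c_5 = 1·48 + (-6)·(-45) + (-3)·(-33) + (-2)·(192) + (7)·(-4) + 0·13 = 5
  c_6 = 1·48 + (1)·(-45) + (0)·(-33) + 0·192 + (0)·(-4) + 0·13 = 3
Base-17 expansion of each c_i:
  c_1 = 7 = 7·17^0
  c_2 = 12 = 12·17^0
  c_3 = 14 = 14·17^0
  c_4 = 8 = 8·17^0
  c_5 = 5 = 5·17^0
  c_6 = 3 = 3·17^0
p-restricted factor λ_0 = (7, 12, 14, 8, 5, 3)

((7, 12, 14, 8, 5, 3),)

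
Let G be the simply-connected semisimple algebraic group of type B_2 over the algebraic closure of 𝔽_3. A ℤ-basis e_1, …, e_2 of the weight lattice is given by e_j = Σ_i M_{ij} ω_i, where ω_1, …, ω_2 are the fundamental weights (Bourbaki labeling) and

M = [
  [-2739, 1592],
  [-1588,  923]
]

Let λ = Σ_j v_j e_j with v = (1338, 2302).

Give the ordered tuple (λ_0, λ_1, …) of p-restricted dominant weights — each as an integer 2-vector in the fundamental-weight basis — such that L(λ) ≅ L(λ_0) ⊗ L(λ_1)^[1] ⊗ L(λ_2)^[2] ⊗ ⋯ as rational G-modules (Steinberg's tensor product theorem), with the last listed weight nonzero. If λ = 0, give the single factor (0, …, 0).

ω-coordinates c = M·v, v = (1338, 2302):
  c_1 = -2739*1338 + 1592*2302 = 2
  c_2 = -1588*1338 + 923*2302 = 2
p = 3; digits c_i = Σ_j d_{ij}·3^j, 0 ≤ d_{ij} < 3:
  c_1 = 2 = 2·3^0
  c_2 = 2 = 2·3^0
Factor λ_0 = (2, 2)

((2, 2),)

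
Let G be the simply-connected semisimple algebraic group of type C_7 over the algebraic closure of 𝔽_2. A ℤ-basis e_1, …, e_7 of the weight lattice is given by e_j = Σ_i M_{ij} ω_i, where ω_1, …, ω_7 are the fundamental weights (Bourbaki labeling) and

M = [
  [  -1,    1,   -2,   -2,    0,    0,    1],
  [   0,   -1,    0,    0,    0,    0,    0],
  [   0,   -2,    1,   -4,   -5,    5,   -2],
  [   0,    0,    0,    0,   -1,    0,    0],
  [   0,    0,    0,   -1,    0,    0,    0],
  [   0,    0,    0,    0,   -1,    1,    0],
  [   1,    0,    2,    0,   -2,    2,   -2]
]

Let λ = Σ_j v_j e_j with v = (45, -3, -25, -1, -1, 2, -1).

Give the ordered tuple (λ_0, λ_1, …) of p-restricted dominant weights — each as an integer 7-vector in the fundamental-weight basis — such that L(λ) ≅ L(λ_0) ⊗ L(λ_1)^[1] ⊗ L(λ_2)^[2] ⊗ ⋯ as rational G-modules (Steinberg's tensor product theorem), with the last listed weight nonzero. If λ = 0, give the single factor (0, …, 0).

In the fundamental-weight basis, λ has coordinates c = M·v (v = (45, -3, -25, -1, -1, 2, -1)):
  c_1 = (-1)·(45) + (1)·(-3) + (-2)·(-25) + (-2)·(-1) + (0)·(-1) + 0·2 + (1)·(-1) = 3
  c_2 = 0·45 + (-1)·(-3) + (0)·(-25) + (0)·(-1) + (0)·(-1) + 0·2 + (0)·(-1) = 3
  c_3 = 0·45 + (-2)·(-3) + (1)·(-25) + (-4)·(-1) + (-5)·(-1) + 5·2 + (-2)·(-1) = 2
  c_4 = 0·45 + (0)·(-3) + (0)·(-25) + (0)·(-1) + (-1)·(-1) + 0·2 + (0)·(-1) = 1
  c_5 = 0·45 + (0)·(-3) + (0)·(-25) + (-1)·(-1) + (0)·(-1) + 0·2 + (0)·(-1) = 1
  c_6 = 0·45 + (0)·(-3) + (0)·(-25) + (0)·(-1) + (-1)·(-1) + 1·2 + (0)·(-1) = 3
  c_7 = 1·45 + (0)·(-3) + (2)·(-25) + (0)·(-1) + (-2)·(-1) + 2·2 + (-2)·(-1) = 3
Base-2 expansion of each c_i:
  c_1 = 3 = 1·2^0 + 1·2^1
  c_2 = 3 = 1·2^0 + 1·2^1
  c_3 = 2 = 0·2^0 + 1·2^1
  c_4 = 1 = 1·2^0
  c_5 = 1 = 1·2^0
  c_6 = 3 = 1·2^0 + 1·2^1
  c_7 = 3 = 1·2^0 + 1·2^1
p-restricted factor λ_0 = (1, 1, 0, 1, 1, 1, 1)
p-restricted factor λ_1 = (1, 1, 1, 0, 0, 1, 1)

((1, 1, 0, 1, 1, 1, 1), (1, 1, 1, 0, 0, 1, 1))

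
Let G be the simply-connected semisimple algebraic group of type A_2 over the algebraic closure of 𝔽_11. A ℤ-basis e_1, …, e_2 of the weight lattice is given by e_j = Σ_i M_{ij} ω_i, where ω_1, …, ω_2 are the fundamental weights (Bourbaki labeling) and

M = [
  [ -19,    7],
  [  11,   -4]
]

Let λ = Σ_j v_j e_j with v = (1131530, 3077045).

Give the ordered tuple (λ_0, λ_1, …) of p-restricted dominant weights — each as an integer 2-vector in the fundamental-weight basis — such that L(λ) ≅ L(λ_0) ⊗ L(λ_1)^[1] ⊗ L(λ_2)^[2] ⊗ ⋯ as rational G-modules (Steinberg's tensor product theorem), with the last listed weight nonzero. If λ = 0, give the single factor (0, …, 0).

In the fundamental-weight basis, λ has coordinates c = M·v (v = (1131530, 3077045)):
  c_1 = (-19)·(1131530) + 7·3077045 = 40245
  c_2 = 11·1131530 + (-4)·(3077045) = 138650
Base-11 expansion of each c_i:
  c_1 = 40245 = 7·11^0 + 6·11^1 + 2·11^2 + 8·11^3 + 2·11^4
  c_2 = 138650 = 6·11^0 + 9·11^1 + 1·11^2 + 5·11^3 + 9·11^4
λ_0 = (7, 6)
λ_1 = (6, 9)
λ_2 = (2, 1)
λ_3 = (8, 5)
λ_4 = (2, 9)

((7, 6), (6, 9), (2, 1), (8, 5), (2, 9))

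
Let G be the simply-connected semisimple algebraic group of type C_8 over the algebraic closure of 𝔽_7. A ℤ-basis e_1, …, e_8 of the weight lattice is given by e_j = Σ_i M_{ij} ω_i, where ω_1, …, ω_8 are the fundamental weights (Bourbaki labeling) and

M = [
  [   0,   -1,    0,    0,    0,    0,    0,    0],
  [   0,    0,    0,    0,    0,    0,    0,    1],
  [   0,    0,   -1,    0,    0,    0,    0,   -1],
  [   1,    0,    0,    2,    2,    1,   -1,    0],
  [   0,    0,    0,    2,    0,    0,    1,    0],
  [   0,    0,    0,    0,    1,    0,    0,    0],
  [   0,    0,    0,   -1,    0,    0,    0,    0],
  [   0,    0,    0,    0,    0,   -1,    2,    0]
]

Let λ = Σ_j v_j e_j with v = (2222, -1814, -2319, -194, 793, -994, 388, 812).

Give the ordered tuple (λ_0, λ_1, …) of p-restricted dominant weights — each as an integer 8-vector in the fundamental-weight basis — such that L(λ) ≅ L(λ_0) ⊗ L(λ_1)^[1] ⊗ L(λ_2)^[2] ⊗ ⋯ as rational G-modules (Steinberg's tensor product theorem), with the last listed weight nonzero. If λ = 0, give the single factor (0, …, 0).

In the fundamental-weight basis, λ has coordinates c = M·v (v = (2222, -1814, -2319, -194, 793, -994, 388, 812)):
  c_1 = 0*2222 + -1*-1814 + 0*-2319 + 0*-194 + 0*793 + 0*-994 + 0*388 + 0*812 = 1814
  c_2 = 0*2222 + 0*-1814 + 0*-2319 + 0*-194 + 0*793 + 0*-994 + 0*388 + 1*812 = 812
  c_3 = 0*2222 + 0*-1814 + -1*-2319 + 0*-194 + 0*793 + 0*-994 + 0*388 + -1*812 = 1507
  c_4 = 1*2222 + 0*-1814 + 0*-2319 + 2*-194 + 2*793 + 1*-994 + -1*388 + 0*812 = 2038
  c_5 = 0*2222 + 0*-1814 + 0*-2319 + 2*-194 + 0*793 + 0*-994 + 1*388 + 0*812 = 0
  c_6 = 0*2222 + 0*-1814 + 0*-2319 + 0*-194 + 1*793 + 0*-994 + 0*388 + 0*812 = 793
  c_7 = 0*2222 + 0*-1814 + 0*-2319 + -1*-194 + 0*793 + 0*-994 + 0*388 + 0*812 = 194
  c_8 = 0*2222 + 0*-1814 + 0*-2319 + 0*-194 + 0*793 + -1*-994 + 2*388 + 0*812 = 1770
p = 7; digits c_i = Σ_j d_{ij}·7^j, 0 ≤ d_{ij} < 7:
  c_1 = 1814 = 1·7^0 + 0·7^1 + 2·7^2 + 5·7^3
  c_2 = 812 = 0·7^0 + 4·7^1 + 2·7^2 + 2·7^3
  c_3 = 1507 = 2·7^0 + 5·7^1 + 2·7^2 + 4·7^3
  c_4 = 2038 = 1·7^0 + 4·7^1 + 6·7^2 + 5·7^3
  c_5 = 0
  c_6 = 793 = 2·7^0 + 1·7^1 + 2·7^2 + 2·7^3
  c_7 = 194 = 5·7^0 + 6·7^1 + 3·7^2
  c_8 = 1770 = 6·7^0 + 0·7^1 + 1·7^2 + 5·7^3
p-restricted factor λ_0 = (1, 0, 2, 1, 0, 2, 5, 6)
p-restricted factor λ_1 = (0, 4, 5, 4, 0, 1, 6, 0)
p-restricted factor λ_2 = (2, 2, 2, 6, 0, 2, 3, 1)
p-restricted factor λ_3 = (5, 2, 4, 5, 0, 2, 0, 5)

((1, 0, 2, 1, 0, 2, 5, 6), (0, 4, 5, 4, 0, 1, 6, 0), (2, 2, 2, 6, 0, 2, 3, 1), (5, 2, 4, 5, 0, 2, 0, 5))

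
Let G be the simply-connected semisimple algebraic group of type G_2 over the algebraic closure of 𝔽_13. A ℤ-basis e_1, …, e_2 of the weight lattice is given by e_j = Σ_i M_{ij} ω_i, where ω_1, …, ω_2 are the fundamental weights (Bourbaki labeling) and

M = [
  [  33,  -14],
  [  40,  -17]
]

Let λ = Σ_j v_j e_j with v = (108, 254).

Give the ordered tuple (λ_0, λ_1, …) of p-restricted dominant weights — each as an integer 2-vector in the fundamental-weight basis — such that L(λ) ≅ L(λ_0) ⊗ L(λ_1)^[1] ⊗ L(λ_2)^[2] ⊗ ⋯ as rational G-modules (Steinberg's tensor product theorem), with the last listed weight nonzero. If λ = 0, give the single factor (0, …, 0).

Change of basis e → ω: c = M·v where v = (108, 254):
  c_1 = (33)·(108) + (-14)·(254) = 8
  c_2 = (40)·(108) + (-17)·(254) = 2
Expand coordinatewise in base 13:
  c_1 = 8 = 8·13^0
  c_2 = 2 = 2·13^0
λ_0 = (8, 2)

((8, 2),)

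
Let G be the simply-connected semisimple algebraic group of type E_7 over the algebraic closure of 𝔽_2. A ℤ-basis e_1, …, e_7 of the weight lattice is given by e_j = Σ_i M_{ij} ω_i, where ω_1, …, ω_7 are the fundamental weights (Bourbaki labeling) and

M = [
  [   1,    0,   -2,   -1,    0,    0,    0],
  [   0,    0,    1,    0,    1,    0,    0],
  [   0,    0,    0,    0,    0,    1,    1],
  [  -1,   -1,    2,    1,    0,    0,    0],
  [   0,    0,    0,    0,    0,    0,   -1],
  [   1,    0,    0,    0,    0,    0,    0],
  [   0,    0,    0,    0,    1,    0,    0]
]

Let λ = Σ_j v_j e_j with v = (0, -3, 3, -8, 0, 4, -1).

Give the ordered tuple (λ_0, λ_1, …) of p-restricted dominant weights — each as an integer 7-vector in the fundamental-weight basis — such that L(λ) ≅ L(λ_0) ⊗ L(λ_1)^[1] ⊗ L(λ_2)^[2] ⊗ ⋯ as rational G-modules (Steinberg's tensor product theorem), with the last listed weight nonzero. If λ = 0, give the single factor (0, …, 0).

Change of basis e → ω: c = M·v where v = (0, -3, 3, -8, 0, 4, -1):
  c_1 = (1)·(0) + (0)·(-3) + (-2)·(3) + (-1)·(-8) + (0)·(0) + (0)·(4) + (0)·(-1) = 2
  c_2 = (0)·(0) + (0)·(-3) + (1)·(3) + (0)·(-8) + (1)·(0) + (0)·(4) + (0)·(-1) = 3
  c_3 = (0)·(0) + (0)·(-3) + (0)·(3) + (0)·(-8) + (0)·(0) + (1)·(4) + (1)·(-1) = 3
  c_4 = (-1)·(0) + (-1)·(-3) + (2)·(3) + (1)·(-8) + (0)·(0) + (0)·(4) + (0)·(-1) = 1
  c_5 = (0)·(0) + (0)·(-3) + (0)·(3) + (0)·(-8) + (0)·(0) + (0)·(4) + (-1)·(-1) = 1
  c_6 = (1)·(0) + (0)·(-3) + (0)·(3) + (0)·(-8) + (0)·(0) + (0)·(4) + (0)·(-1) = 0
  c_7 = (0)·(0) + (0)·(-3) + (0)·(3) + (0)·(-8) + (1)·(0) + (0)·(4) + (0)·(-1) = 0
Base-2 expansion of each c_i:
  c_1 = 2 = 0·2^0 + 1·2^1
  c_2 = 3 = 1·2^0 + 1·2^1
  c_3 = 3 = 1·2^0 + 1·2^1
  c_4 = 1 = 1·2^0
  c_5 = 1 = 1·2^0
  c_6 = 0
  c_7 = 0
λ_0 = (0, 1, 1, 1, 1, 0, 0)
λ_1 = (1, 1, 1, 0, 0, 0, 0)

((0, 1, 1, 1, 1, 0, 0), (1, 1, 1, 0, 0, 0, 0))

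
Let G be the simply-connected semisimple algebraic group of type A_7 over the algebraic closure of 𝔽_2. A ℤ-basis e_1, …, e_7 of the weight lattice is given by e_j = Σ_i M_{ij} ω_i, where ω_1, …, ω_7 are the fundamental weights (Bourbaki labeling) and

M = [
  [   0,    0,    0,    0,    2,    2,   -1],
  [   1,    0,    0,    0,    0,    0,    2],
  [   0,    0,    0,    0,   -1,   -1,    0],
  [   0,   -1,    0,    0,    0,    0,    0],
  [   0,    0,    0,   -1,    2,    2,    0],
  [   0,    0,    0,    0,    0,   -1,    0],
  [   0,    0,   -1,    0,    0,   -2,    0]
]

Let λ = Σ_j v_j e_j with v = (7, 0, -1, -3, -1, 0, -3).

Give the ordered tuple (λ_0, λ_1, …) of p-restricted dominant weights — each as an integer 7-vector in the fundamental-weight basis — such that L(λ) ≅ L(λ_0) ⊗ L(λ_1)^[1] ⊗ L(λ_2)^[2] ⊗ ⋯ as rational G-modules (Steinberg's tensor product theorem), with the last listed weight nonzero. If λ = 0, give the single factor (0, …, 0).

In the fundamental-weight basis, λ has coordinates c = M·v (v = (7, 0, -1, -3, -1, 0, -3)):
  c_1 = (0)·(7) + (0)·(0) + (0)·(-1) + (0)·(-3) + (2)·(-1) + (2)·(0) + (-1)·(-3) = 1
  c_2 = (1)·(7) + (0)·(0) + (0)·(-1) + (0)·(-3) + (0)·(-1) + (0)·(0) + (2)·(-3) = 1
  c_3 = (0)·(7) + (0)·(0) + (0)·(-1) + (0)·(-3) + (-1)·(-1) + (-1)·(0) + (0)·(-3) = 1
  c_4 = (0)·(7) + (-1)·(0) + (0)·(-1) + (0)·(-3) + (0)·(-1) + (0)·(0) + (0)·(-3) = 0
  c_5 = (0)·(7) + (0)·(0) + (0)·(-1) + (-1)·(-3) + (2)·(-1) + (2)·(0) + (0)·(-3) = 1
  c_6 = (0)·(7) + (0)·(0) + (0)·(-1) + (0)·(-3) + (0)·(-1) + (-1)·(0) + (0)·(-3) = 0
  c_7 = (0)·(7) + (0)·(0) + (-1)·(-1) + (0)·(-3) + (0)·(-1) + (-2)·(0) + (0)·(-3) = 1
p = 2; digits c_i = Σ_j d_{ij}·2^j, 0 ≤ d_{ij} < 2:
  c_1 = 1 = 1·2^0
  c_2 = 1 = 1·2^0
  c_3 = 1 = 1·2^0
  c_4 = 0
  c_5 = 1 = 1·2^0
  c_6 = 0
  c_7 = 1 = 1·2^0
Factor λ_0 = (1, 1, 1, 0, 1, 0, 1)

((1, 1, 1, 0, 1, 0, 1),)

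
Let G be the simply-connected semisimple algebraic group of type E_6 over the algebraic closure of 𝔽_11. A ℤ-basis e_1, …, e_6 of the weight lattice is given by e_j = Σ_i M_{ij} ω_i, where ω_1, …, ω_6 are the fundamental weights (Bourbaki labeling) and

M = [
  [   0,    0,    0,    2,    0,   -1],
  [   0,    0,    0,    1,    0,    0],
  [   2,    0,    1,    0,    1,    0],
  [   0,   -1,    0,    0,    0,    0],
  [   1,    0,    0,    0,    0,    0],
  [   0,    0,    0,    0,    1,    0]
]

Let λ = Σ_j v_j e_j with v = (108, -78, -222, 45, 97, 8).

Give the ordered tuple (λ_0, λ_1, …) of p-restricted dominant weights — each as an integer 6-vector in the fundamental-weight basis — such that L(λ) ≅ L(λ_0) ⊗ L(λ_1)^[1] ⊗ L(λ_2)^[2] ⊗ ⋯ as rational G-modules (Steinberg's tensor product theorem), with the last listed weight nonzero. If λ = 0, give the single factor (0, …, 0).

((5, 1, 3, 1, 9, 9), (7, 4, 8, 7, 9, 8))

In the fundamental-weight basis, λ has coordinates c = M·v (v = (108, -78, -222, 45, 97, 8)):
  c_1 = (0)·(108) + (0)·(-78) + (0)·(-222) + (2)·(45) + (0)·(97) + (-1)·(8) = 82
  c_2 = (0)·(108) + (0)·(-78) + (0)·(-222) + (1)·(45) + (0)·(97) + (0)·(8) = 45
  c_3 = (2)·(108) + (0)·(-78) + (1)·(-222) + (0)·(45) + (1)·(97) + (0)·(8) = 91
  c_4 = (0)·(108) + (-1)·(-78) + (0)·(-222) + (0)·(45) + (0)·(97) + (0)·(8) = 78
  c_5 = (1)·(108) + (0)·(-78) + (0)·(-222) + (0)·(45) + (0)·(97) + (0)·(8) = 108
  c_6 = (0)·(108) + (0)·(-78) + (0)·(-222) + (0)·(45) + (1)·(97) + (0)·(8) = 97
Expand coordinatewise in base 11:
  c_1 = 82 = 5·11^0 + 7·11^1
  c_2 = 45 = 1·11^0 + 4·11^1
  c_3 = 91 = 3·11^0 + 8·11^1
  c_4 = 78 = 1·11^0 + 7·11^1
  c_5 = 108 = 9·11^0 + 9·11^1
  c_6 = 97 = 9·11^0 + 8·11^1
λ_0 = (5, 1, 3, 1, 9, 9)
λ_1 = (7, 4, 8, 7, 9, 8)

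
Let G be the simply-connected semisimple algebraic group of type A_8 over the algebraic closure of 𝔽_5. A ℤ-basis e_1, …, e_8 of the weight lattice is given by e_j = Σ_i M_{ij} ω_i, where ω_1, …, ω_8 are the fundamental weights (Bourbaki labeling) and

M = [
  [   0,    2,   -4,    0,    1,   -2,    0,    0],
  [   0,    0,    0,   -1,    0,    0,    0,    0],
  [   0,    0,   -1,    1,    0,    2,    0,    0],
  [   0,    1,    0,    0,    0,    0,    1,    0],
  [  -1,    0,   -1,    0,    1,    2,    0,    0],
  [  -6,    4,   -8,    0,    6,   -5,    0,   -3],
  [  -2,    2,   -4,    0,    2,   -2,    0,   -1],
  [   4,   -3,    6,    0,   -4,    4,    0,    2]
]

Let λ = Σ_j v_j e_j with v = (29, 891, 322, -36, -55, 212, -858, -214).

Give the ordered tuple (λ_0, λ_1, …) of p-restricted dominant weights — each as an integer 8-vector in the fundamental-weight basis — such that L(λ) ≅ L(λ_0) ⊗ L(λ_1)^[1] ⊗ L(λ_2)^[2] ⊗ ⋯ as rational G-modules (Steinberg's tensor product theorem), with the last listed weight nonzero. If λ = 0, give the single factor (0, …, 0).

((0, 1, 1, 3, 3, 1, 1, 0), (3, 2, 3, 1, 3, 3, 3, 3), (0, 1, 2, 1, 0, 2, 4, 0))

Converting to the ω-basis (c_i = row i of M dotted with v = (29, 891, 322, -36, -55, 212, -858, -214)):
  c_1 = (0)·(29) + (2)·(891) + (-4)·(322) + (0)·(-36) + (1)·(-55) + (-2)·(212) + (0)·(-858) + (0)·(-214) = 15
  c_2 = (0)·(29) + (0)·(891) + (0)·(322) + (-1)·(-36) + (0)·(-55) + (0)·(212) + (0)·(-858) + (0)·(-214) = 36
  c_3 = (0)·(29) + (0)·(891) + (-1)·(322) + (1)·(-36) + (0)·(-55) + (2)·(212) + (0)·(-858) + (0)·(-214) = 66
  c_4 = (0)·(29) + (1)·(891) + (0)·(322) + (0)·(-36) + (0)·(-55) + (0)·(212) + (1)·(-858) + (0)·(-214) = 33
  c_5 = (-1)·(29) + (0)·(891) + (-1)·(322) + (0)·(-36) + (1)·(-55) + (2)·(212) + (0)·(-858) + (0)·(-214) = 18
  c_6 = (-6)·(29) + (4)·(891) + (-8)·(322) + (0)·(-36) + (6)·(-55) + (-5)·(212) + (0)·(-858) + (-3)·(-214) = 66
  c_7 = (-2)·(29) + (2)·(891) + (-4)·(322) + (0)·(-36) + (2)·(-55) + (-2)·(212) + (0)·(-858) + (-1)·(-214) = 116
  c_8 = (4)·(29) + (-3)·(891) + (6)·(322) + (0)·(-36) + (-4)·(-55) + (4)·(212) + (0)·(-858) + (2)·(-214) = 15
Expand coordinatewise in base 5:
  c_1 = 15 = 0·5^0 + 3·5^1
  c_2 = 36 = 1·5^0 + 2·5^1 + 1·5^2
  c_3 = 66 = 1·5^0 + 3·5^1 + 2·5^2
  c_4 = 33 = 3·5^0 + 1·5^1 + 1·5^2
  c_5 = 18 = 3·5^0 + 3·5^1
  c_6 = 66 = 1·5^0 + 3·5^1 + 2·5^2
  c_7 = 116 = 1·5^0 + 3·5^1 + 4·5^2
  c_8 = 15 = 0·5^0 + 3·5^1
p-restricted factor λ_0 = (0, 1, 1, 3, 3, 1, 1, 0)
p-restricted factor λ_1 = (3, 2, 3, 1, 3, 3, 3, 3)
p-restricted factor λ_2 = (0, 1, 2, 1, 0, 2, 4, 0)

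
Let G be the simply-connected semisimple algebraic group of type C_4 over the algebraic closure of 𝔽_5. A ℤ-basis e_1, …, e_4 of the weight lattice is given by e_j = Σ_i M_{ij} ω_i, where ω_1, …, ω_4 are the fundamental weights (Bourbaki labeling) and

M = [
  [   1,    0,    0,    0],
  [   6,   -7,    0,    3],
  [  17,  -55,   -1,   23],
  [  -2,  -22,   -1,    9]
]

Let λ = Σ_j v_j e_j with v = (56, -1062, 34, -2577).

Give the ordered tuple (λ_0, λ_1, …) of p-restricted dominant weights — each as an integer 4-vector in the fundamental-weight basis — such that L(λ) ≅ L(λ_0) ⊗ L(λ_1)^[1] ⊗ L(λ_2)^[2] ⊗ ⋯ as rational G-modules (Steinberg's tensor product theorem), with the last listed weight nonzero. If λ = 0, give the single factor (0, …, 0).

Converting to the ω-basis (c_i = row i of M dotted with v = (56, -1062, 34, -2577)):
  c_1 = (1)·(56) + (0)·(-1062) + (0)·(34) + (0)·(-2577) = 56
  c_2 = (6)·(56) + (-7)·(-1062) + (0)·(34) + (3)·(-2577) = 39
  c_3 = (17)·(56) + (-55)·(-1062) + (-1)·(34) + (23)·(-2577) = 57
  c_4 = (-2)·(56) + (-22)·(-1062) + (-1)·(34) + (9)·(-2577) = 25
Base-5 expansion of each c_i:
  c_1 = 56 = 1·5^0 + 1·5^1 + 2·5^2
  c_2 = 39 = 4·5^0 + 2·5^1 + 1·5^2
  c_3 = 57 = 2·5^0 + 1·5^1 + 2·5^2
  c_4 = 25 = 0·5^0 + 0·5^1 + 1·5^2
p-restricted factor λ_0 = (1, 4, 2, 0)
p-restricted factor λ_1 = (1, 2, 1, 0)
p-restricted factor λ_2 = (2, 1, 2, 1)

((1, 4, 2, 0), (1, 2, 1, 0), (2, 1, 2, 1))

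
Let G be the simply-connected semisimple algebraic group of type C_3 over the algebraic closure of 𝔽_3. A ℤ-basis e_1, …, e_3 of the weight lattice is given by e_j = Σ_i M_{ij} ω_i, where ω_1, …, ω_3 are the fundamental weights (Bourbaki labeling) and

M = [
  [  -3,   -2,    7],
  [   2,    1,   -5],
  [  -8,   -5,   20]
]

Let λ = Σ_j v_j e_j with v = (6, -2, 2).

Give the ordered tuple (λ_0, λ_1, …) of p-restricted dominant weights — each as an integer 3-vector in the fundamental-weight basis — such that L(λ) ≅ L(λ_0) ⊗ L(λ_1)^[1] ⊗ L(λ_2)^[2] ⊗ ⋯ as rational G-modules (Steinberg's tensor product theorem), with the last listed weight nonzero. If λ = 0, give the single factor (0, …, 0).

Converting to the ω-basis (c_i = row i of M dotted with v = (6, -2, 2)):
  c_1 = (-3)·(6) + (-2)·(-2) + (7)·(2) = 0
  c_2 = (2)·(6) + (1)·(-2) + (-5)·(2) = 0
  c_3 = (-8)·(6) + (-5)·(-2) + (20)·(2) = 2
Expand coordinatewise in base 3:
  c_1 = 0
  c_2 = 0
  c_3 = 2 = 2·3^0
Factor λ_0 = (0, 0, 2)

((0, 0, 2),)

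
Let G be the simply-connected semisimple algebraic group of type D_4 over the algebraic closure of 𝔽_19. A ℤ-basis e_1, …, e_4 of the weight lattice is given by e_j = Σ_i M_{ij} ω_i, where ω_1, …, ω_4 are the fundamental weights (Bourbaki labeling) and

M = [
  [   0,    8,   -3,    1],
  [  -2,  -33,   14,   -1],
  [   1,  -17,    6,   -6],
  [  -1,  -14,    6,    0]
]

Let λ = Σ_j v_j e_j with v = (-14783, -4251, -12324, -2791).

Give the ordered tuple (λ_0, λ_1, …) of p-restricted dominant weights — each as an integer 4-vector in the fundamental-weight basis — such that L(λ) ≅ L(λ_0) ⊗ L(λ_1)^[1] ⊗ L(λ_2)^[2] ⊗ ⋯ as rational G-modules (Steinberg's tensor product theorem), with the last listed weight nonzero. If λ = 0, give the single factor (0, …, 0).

((2, 9, 1, 11), (9, 5, 15, 18))

Compute c_i = Σ_j M_{ij} v_j with v = (-14783, -4251, -12324, -2791):
  c_1 = (0)·(-14783) + (8)·(-4251) + (-3)·(-12324) + (1)·(-2791) = 173
  c_2 = (-2)·(-14783) + (-33)·(-4251) + (14)·(-12324) + (-1)·(-2791) = 104
  c_3 = (1)·(-14783) + (-17)·(-4251) + (6)·(-12324) + (-6)·(-2791) = 286
  c_4 = (-1)·(-14783) + (-14)·(-4251) + (6)·(-12324) + (0)·(-2791) = 353
Base-19 expansion of each c_i:
  c_1 = 173 = 2·19^0 + 9·19^1
  c_2 = 104 = 9·19^0 + 5·19^1
  c_3 = 286 = 1·19^0 + 15·19^1
  c_4 = 353 = 11·19^0 + 18·19^1
Factor λ_0 = (2, 9, 1, 11)
Factor λ_1 = (9, 5, 15, 18)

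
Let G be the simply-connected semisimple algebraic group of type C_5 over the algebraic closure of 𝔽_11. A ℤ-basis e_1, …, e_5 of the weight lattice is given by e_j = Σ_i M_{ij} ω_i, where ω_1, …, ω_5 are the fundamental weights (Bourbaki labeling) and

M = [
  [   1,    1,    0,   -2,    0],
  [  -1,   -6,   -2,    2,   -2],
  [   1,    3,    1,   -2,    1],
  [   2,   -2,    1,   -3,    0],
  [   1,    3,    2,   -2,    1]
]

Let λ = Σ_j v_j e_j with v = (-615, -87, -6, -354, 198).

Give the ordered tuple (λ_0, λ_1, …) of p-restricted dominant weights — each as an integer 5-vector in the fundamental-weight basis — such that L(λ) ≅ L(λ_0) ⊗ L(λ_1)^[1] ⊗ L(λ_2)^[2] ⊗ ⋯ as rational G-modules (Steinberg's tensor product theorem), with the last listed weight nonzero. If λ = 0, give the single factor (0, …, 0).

In the fundamental-weight basis, λ has coordinates c = M·v (v = (-615, -87, -6, -354, 198)):
  c_1 = (1)·(-615) + (1)·(-87) + (0)·(-6) + (-2)·(-354) + 0·198 = 6
  c_2 = (-1)·(-615) + (-6)·(-87) + (-2)·(-6) + (2)·(-354) + (-2)·(198) = 45
  c_3 = (1)·(-615) + (3)·(-87) + (1)·(-6) + (-2)·(-354) + 1·198 = 24
  c_4 = (2)·(-615) + (-2)·(-87) + (1)·(-6) + (-3)·(-354) + 0·198 = 0
  c_5 = (1)·(-615) + (3)·(-87) + (2)·(-6) + (-2)·(-354) + 1·198 = 18
Expand coordinatewise in base 11:
  c_1 = 6 = 6·11^0
  c_2 = 45 = 1·11^0 + 4·11^1
  c_3 = 24 = 2·11^0 + 2·11^1
  c_4 = 0
  c_5 = 18 = 7·11^0 + 1·11^1
p-restricted factor λ_0 = (6, 1, 2, 0, 7)
p-restricted factor λ_1 = (0, 4, 2, 0, 1)

((6, 1, 2, 0, 7), (0, 4, 2, 0, 1))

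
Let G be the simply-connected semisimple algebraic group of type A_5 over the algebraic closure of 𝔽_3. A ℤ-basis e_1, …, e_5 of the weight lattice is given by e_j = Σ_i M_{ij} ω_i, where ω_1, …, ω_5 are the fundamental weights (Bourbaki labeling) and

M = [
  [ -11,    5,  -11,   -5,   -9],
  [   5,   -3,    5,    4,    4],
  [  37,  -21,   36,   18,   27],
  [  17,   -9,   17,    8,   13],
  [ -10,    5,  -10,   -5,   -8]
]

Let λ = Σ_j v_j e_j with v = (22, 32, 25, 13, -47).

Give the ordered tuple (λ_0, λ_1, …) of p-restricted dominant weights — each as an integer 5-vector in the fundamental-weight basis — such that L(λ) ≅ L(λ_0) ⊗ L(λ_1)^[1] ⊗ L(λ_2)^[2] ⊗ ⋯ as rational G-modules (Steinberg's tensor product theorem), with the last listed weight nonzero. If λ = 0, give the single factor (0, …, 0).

ω-coordinates c = M·v, v = (22, 32, 25, 13, -47):
  c_1 = (-11)·(22) + (5)·(32) + (-11)·(25) + (-5)·(13) + (-9)·(-47) = 1
  c_2 = (5)·(22) + (-3)·(32) + (5)·(25) + (4)·(13) + (4)·(-47) = 3
  c_3 = (37)·(22) + (-21)·(32) + (36)·(25) + (18)·(13) + (27)·(-47) = 7
  c_4 = (17)·(22) + (-9)·(32) + (17)·(25) + (8)·(13) + (13)·(-47) = 4
  c_5 = (-10)·(22) + (5)·(32) + (-10)·(25) + (-5)·(13) + (-8)·(-47) = 1
Expand coordinatewise in base 3:
  c_1 = 1 = 1·3^0
  c_2 = 3 = 0·3^0 + 1·3^1
  c_3 = 7 = 1·3^0 + 2·3^1
  c_4 = 4 = 1·3^0 + 1·3^1
  c_5 = 1 = 1·3^0
p-restricted factor λ_0 = (1, 0, 1, 1, 1)
p-restricted factor λ_1 = (0, 1, 2, 1, 0)

((1, 0, 1, 1, 1), (0, 1, 2, 1, 0))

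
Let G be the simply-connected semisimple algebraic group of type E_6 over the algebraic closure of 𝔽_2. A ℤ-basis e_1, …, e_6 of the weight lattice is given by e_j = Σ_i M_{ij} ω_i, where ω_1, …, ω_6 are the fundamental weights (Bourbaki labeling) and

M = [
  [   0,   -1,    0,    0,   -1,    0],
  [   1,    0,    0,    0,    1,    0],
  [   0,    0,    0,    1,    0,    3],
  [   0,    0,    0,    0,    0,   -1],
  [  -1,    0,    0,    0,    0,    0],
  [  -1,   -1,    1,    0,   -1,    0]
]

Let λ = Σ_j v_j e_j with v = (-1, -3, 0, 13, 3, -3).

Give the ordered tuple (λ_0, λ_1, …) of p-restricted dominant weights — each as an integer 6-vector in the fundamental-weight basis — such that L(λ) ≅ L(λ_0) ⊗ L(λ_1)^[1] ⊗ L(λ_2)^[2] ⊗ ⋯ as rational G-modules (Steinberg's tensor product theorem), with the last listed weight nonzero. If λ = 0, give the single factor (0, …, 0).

In the fundamental-weight basis, λ has coordinates c = M·v (v = (-1, -3, 0, 13, 3, -3)):
  c_1 = (0)·(-1) + (-1)·(-3) + 0·0 + 0·13 + (-1)·(3) + (0)·(-3) = 0
  c_2 = (1)·(-1) + (0)·(-3) + 0·0 + 0·13 + 1·3 + (0)·(-3) = 2
  c_3 = (0)·(-1) + (0)·(-3) + 0·0 + 1·13 + 0·3 + (3)·(-3) = 4
  c_4 = (0)·(-1) + (0)·(-3) + 0·0 + 0·13 + 0·3 + (-1)·(-3) = 3
  c_5 = (-1)·(-1) + (0)·(-3) + 0·0 + 0·13 + 0·3 + (0)·(-3) = 1
  c_6 = (-1)·(-1) + (-1)·(-3) + 1·0 + 0·13 + (-1)·(3) + (0)·(-3) = 1
Expand coordinatewise in base 2:
  c_1 = 0
  c_2 = 2 = 0·2^0 + 1·2^1
  c_3 = 4 = 0·2^0 + 0·2^1 + 1·2^2
  c_4 = 3 = 1·2^0 + 1·2^1
  c_5 = 1 = 1·2^0
  c_6 = 1 = 1·2^0
λ_0 = (0, 0, 0, 1, 1, 1)
λ_1 = (0, 1, 0, 1, 0, 0)
λ_2 = (0, 0, 1, 0, 0, 0)

((0, 0, 0, 1, 1, 1), (0, 1, 0, 1, 0, 0), (0, 0, 1, 0, 0, 0))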